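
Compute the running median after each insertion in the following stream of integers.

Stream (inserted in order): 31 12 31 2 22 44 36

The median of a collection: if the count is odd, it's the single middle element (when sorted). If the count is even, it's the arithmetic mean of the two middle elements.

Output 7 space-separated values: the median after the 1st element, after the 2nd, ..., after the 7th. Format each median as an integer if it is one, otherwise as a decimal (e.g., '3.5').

Answer: 31 21.5 31 21.5 22 26.5 31

Derivation:
Step 1: insert 31 -> lo=[31] (size 1, max 31) hi=[] (size 0) -> median=31
Step 2: insert 12 -> lo=[12] (size 1, max 12) hi=[31] (size 1, min 31) -> median=21.5
Step 3: insert 31 -> lo=[12, 31] (size 2, max 31) hi=[31] (size 1, min 31) -> median=31
Step 4: insert 2 -> lo=[2, 12] (size 2, max 12) hi=[31, 31] (size 2, min 31) -> median=21.5
Step 5: insert 22 -> lo=[2, 12, 22] (size 3, max 22) hi=[31, 31] (size 2, min 31) -> median=22
Step 6: insert 44 -> lo=[2, 12, 22] (size 3, max 22) hi=[31, 31, 44] (size 3, min 31) -> median=26.5
Step 7: insert 36 -> lo=[2, 12, 22, 31] (size 4, max 31) hi=[31, 36, 44] (size 3, min 31) -> median=31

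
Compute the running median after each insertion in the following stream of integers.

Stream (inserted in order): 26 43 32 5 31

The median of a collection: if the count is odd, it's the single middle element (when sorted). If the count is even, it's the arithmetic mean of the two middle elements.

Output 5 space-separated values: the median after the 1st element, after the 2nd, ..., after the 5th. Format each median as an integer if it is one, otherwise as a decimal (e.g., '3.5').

Answer: 26 34.5 32 29 31

Derivation:
Step 1: insert 26 -> lo=[26] (size 1, max 26) hi=[] (size 0) -> median=26
Step 2: insert 43 -> lo=[26] (size 1, max 26) hi=[43] (size 1, min 43) -> median=34.5
Step 3: insert 32 -> lo=[26, 32] (size 2, max 32) hi=[43] (size 1, min 43) -> median=32
Step 4: insert 5 -> lo=[5, 26] (size 2, max 26) hi=[32, 43] (size 2, min 32) -> median=29
Step 5: insert 31 -> lo=[5, 26, 31] (size 3, max 31) hi=[32, 43] (size 2, min 32) -> median=31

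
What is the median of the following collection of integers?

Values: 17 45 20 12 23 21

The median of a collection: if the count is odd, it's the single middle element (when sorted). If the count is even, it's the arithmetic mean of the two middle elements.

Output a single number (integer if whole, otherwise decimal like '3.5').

Step 1: insert 17 -> lo=[17] (size 1, max 17) hi=[] (size 0) -> median=17
Step 2: insert 45 -> lo=[17] (size 1, max 17) hi=[45] (size 1, min 45) -> median=31
Step 3: insert 20 -> lo=[17, 20] (size 2, max 20) hi=[45] (size 1, min 45) -> median=20
Step 4: insert 12 -> lo=[12, 17] (size 2, max 17) hi=[20, 45] (size 2, min 20) -> median=18.5
Step 5: insert 23 -> lo=[12, 17, 20] (size 3, max 20) hi=[23, 45] (size 2, min 23) -> median=20
Step 6: insert 21 -> lo=[12, 17, 20] (size 3, max 20) hi=[21, 23, 45] (size 3, min 21) -> median=20.5

Answer: 20.5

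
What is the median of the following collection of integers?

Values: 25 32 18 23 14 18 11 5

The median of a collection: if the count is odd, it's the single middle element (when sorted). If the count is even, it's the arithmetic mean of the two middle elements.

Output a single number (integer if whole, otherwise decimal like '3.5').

Answer: 18

Derivation:
Step 1: insert 25 -> lo=[25] (size 1, max 25) hi=[] (size 0) -> median=25
Step 2: insert 32 -> lo=[25] (size 1, max 25) hi=[32] (size 1, min 32) -> median=28.5
Step 3: insert 18 -> lo=[18, 25] (size 2, max 25) hi=[32] (size 1, min 32) -> median=25
Step 4: insert 23 -> lo=[18, 23] (size 2, max 23) hi=[25, 32] (size 2, min 25) -> median=24
Step 5: insert 14 -> lo=[14, 18, 23] (size 3, max 23) hi=[25, 32] (size 2, min 25) -> median=23
Step 6: insert 18 -> lo=[14, 18, 18] (size 3, max 18) hi=[23, 25, 32] (size 3, min 23) -> median=20.5
Step 7: insert 11 -> lo=[11, 14, 18, 18] (size 4, max 18) hi=[23, 25, 32] (size 3, min 23) -> median=18
Step 8: insert 5 -> lo=[5, 11, 14, 18] (size 4, max 18) hi=[18, 23, 25, 32] (size 4, min 18) -> median=18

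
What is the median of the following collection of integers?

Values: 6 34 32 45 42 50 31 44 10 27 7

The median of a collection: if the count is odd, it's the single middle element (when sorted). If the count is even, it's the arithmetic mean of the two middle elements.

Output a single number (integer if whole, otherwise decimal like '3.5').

Step 1: insert 6 -> lo=[6] (size 1, max 6) hi=[] (size 0) -> median=6
Step 2: insert 34 -> lo=[6] (size 1, max 6) hi=[34] (size 1, min 34) -> median=20
Step 3: insert 32 -> lo=[6, 32] (size 2, max 32) hi=[34] (size 1, min 34) -> median=32
Step 4: insert 45 -> lo=[6, 32] (size 2, max 32) hi=[34, 45] (size 2, min 34) -> median=33
Step 5: insert 42 -> lo=[6, 32, 34] (size 3, max 34) hi=[42, 45] (size 2, min 42) -> median=34
Step 6: insert 50 -> lo=[6, 32, 34] (size 3, max 34) hi=[42, 45, 50] (size 3, min 42) -> median=38
Step 7: insert 31 -> lo=[6, 31, 32, 34] (size 4, max 34) hi=[42, 45, 50] (size 3, min 42) -> median=34
Step 8: insert 44 -> lo=[6, 31, 32, 34] (size 4, max 34) hi=[42, 44, 45, 50] (size 4, min 42) -> median=38
Step 9: insert 10 -> lo=[6, 10, 31, 32, 34] (size 5, max 34) hi=[42, 44, 45, 50] (size 4, min 42) -> median=34
Step 10: insert 27 -> lo=[6, 10, 27, 31, 32] (size 5, max 32) hi=[34, 42, 44, 45, 50] (size 5, min 34) -> median=33
Step 11: insert 7 -> lo=[6, 7, 10, 27, 31, 32] (size 6, max 32) hi=[34, 42, 44, 45, 50] (size 5, min 34) -> median=32

Answer: 32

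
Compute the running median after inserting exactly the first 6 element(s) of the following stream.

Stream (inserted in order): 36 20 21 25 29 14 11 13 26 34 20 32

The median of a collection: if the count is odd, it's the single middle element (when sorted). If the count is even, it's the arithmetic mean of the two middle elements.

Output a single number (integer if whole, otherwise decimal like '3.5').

Answer: 23

Derivation:
Step 1: insert 36 -> lo=[36] (size 1, max 36) hi=[] (size 0) -> median=36
Step 2: insert 20 -> lo=[20] (size 1, max 20) hi=[36] (size 1, min 36) -> median=28
Step 3: insert 21 -> lo=[20, 21] (size 2, max 21) hi=[36] (size 1, min 36) -> median=21
Step 4: insert 25 -> lo=[20, 21] (size 2, max 21) hi=[25, 36] (size 2, min 25) -> median=23
Step 5: insert 29 -> lo=[20, 21, 25] (size 3, max 25) hi=[29, 36] (size 2, min 29) -> median=25
Step 6: insert 14 -> lo=[14, 20, 21] (size 3, max 21) hi=[25, 29, 36] (size 3, min 25) -> median=23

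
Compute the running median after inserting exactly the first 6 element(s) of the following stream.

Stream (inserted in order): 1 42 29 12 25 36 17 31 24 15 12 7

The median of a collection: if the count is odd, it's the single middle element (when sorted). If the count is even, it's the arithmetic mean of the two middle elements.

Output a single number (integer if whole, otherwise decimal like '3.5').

Answer: 27

Derivation:
Step 1: insert 1 -> lo=[1] (size 1, max 1) hi=[] (size 0) -> median=1
Step 2: insert 42 -> lo=[1] (size 1, max 1) hi=[42] (size 1, min 42) -> median=21.5
Step 3: insert 29 -> lo=[1, 29] (size 2, max 29) hi=[42] (size 1, min 42) -> median=29
Step 4: insert 12 -> lo=[1, 12] (size 2, max 12) hi=[29, 42] (size 2, min 29) -> median=20.5
Step 5: insert 25 -> lo=[1, 12, 25] (size 3, max 25) hi=[29, 42] (size 2, min 29) -> median=25
Step 6: insert 36 -> lo=[1, 12, 25] (size 3, max 25) hi=[29, 36, 42] (size 3, min 29) -> median=27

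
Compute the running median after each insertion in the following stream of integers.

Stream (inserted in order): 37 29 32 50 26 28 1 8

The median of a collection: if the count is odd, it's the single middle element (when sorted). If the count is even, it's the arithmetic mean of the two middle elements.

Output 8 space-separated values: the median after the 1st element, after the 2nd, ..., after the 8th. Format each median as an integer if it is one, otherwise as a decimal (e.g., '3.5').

Answer: 37 33 32 34.5 32 30.5 29 28.5

Derivation:
Step 1: insert 37 -> lo=[37] (size 1, max 37) hi=[] (size 0) -> median=37
Step 2: insert 29 -> lo=[29] (size 1, max 29) hi=[37] (size 1, min 37) -> median=33
Step 3: insert 32 -> lo=[29, 32] (size 2, max 32) hi=[37] (size 1, min 37) -> median=32
Step 4: insert 50 -> lo=[29, 32] (size 2, max 32) hi=[37, 50] (size 2, min 37) -> median=34.5
Step 5: insert 26 -> lo=[26, 29, 32] (size 3, max 32) hi=[37, 50] (size 2, min 37) -> median=32
Step 6: insert 28 -> lo=[26, 28, 29] (size 3, max 29) hi=[32, 37, 50] (size 3, min 32) -> median=30.5
Step 7: insert 1 -> lo=[1, 26, 28, 29] (size 4, max 29) hi=[32, 37, 50] (size 3, min 32) -> median=29
Step 8: insert 8 -> lo=[1, 8, 26, 28] (size 4, max 28) hi=[29, 32, 37, 50] (size 4, min 29) -> median=28.5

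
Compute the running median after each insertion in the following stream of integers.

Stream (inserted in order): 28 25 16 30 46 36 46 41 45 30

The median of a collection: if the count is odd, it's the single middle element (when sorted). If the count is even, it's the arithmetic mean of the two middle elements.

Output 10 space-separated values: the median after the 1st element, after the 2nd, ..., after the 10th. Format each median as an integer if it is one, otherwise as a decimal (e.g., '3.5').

Step 1: insert 28 -> lo=[28] (size 1, max 28) hi=[] (size 0) -> median=28
Step 2: insert 25 -> lo=[25] (size 1, max 25) hi=[28] (size 1, min 28) -> median=26.5
Step 3: insert 16 -> lo=[16, 25] (size 2, max 25) hi=[28] (size 1, min 28) -> median=25
Step 4: insert 30 -> lo=[16, 25] (size 2, max 25) hi=[28, 30] (size 2, min 28) -> median=26.5
Step 5: insert 46 -> lo=[16, 25, 28] (size 3, max 28) hi=[30, 46] (size 2, min 30) -> median=28
Step 6: insert 36 -> lo=[16, 25, 28] (size 3, max 28) hi=[30, 36, 46] (size 3, min 30) -> median=29
Step 7: insert 46 -> lo=[16, 25, 28, 30] (size 4, max 30) hi=[36, 46, 46] (size 3, min 36) -> median=30
Step 8: insert 41 -> lo=[16, 25, 28, 30] (size 4, max 30) hi=[36, 41, 46, 46] (size 4, min 36) -> median=33
Step 9: insert 45 -> lo=[16, 25, 28, 30, 36] (size 5, max 36) hi=[41, 45, 46, 46] (size 4, min 41) -> median=36
Step 10: insert 30 -> lo=[16, 25, 28, 30, 30] (size 5, max 30) hi=[36, 41, 45, 46, 46] (size 5, min 36) -> median=33

Answer: 28 26.5 25 26.5 28 29 30 33 36 33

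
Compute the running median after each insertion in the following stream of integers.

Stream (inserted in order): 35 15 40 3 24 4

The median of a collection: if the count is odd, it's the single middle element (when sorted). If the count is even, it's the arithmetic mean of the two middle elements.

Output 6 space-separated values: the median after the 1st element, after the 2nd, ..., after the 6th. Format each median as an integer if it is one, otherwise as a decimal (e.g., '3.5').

Answer: 35 25 35 25 24 19.5

Derivation:
Step 1: insert 35 -> lo=[35] (size 1, max 35) hi=[] (size 0) -> median=35
Step 2: insert 15 -> lo=[15] (size 1, max 15) hi=[35] (size 1, min 35) -> median=25
Step 3: insert 40 -> lo=[15, 35] (size 2, max 35) hi=[40] (size 1, min 40) -> median=35
Step 4: insert 3 -> lo=[3, 15] (size 2, max 15) hi=[35, 40] (size 2, min 35) -> median=25
Step 5: insert 24 -> lo=[3, 15, 24] (size 3, max 24) hi=[35, 40] (size 2, min 35) -> median=24
Step 6: insert 4 -> lo=[3, 4, 15] (size 3, max 15) hi=[24, 35, 40] (size 3, min 24) -> median=19.5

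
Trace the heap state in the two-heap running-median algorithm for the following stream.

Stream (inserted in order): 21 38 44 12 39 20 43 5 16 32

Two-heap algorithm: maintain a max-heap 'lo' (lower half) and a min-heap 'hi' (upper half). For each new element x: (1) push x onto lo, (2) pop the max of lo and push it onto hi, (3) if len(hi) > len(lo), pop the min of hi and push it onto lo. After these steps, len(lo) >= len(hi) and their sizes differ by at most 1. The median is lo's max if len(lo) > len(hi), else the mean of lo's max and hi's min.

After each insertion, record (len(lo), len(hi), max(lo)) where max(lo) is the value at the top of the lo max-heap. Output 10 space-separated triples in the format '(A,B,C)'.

Step 1: insert 21 -> lo=[21] hi=[] -> (len(lo)=1, len(hi)=0, max(lo)=21)
Step 2: insert 38 -> lo=[21] hi=[38] -> (len(lo)=1, len(hi)=1, max(lo)=21)
Step 3: insert 44 -> lo=[21, 38] hi=[44] -> (len(lo)=2, len(hi)=1, max(lo)=38)
Step 4: insert 12 -> lo=[12, 21] hi=[38, 44] -> (len(lo)=2, len(hi)=2, max(lo)=21)
Step 5: insert 39 -> lo=[12, 21, 38] hi=[39, 44] -> (len(lo)=3, len(hi)=2, max(lo)=38)
Step 6: insert 20 -> lo=[12, 20, 21] hi=[38, 39, 44] -> (len(lo)=3, len(hi)=3, max(lo)=21)
Step 7: insert 43 -> lo=[12, 20, 21, 38] hi=[39, 43, 44] -> (len(lo)=4, len(hi)=3, max(lo)=38)
Step 8: insert 5 -> lo=[5, 12, 20, 21] hi=[38, 39, 43, 44] -> (len(lo)=4, len(hi)=4, max(lo)=21)
Step 9: insert 16 -> lo=[5, 12, 16, 20, 21] hi=[38, 39, 43, 44] -> (len(lo)=5, len(hi)=4, max(lo)=21)
Step 10: insert 32 -> lo=[5, 12, 16, 20, 21] hi=[32, 38, 39, 43, 44] -> (len(lo)=5, len(hi)=5, max(lo)=21)

Answer: (1,0,21) (1,1,21) (2,1,38) (2,2,21) (3,2,38) (3,3,21) (4,3,38) (4,4,21) (5,4,21) (5,5,21)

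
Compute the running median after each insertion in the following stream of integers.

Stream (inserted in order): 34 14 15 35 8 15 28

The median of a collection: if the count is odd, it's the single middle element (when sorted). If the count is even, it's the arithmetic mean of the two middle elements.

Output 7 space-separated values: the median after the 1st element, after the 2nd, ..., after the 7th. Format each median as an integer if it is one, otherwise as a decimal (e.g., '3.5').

Step 1: insert 34 -> lo=[34] (size 1, max 34) hi=[] (size 0) -> median=34
Step 2: insert 14 -> lo=[14] (size 1, max 14) hi=[34] (size 1, min 34) -> median=24
Step 3: insert 15 -> lo=[14, 15] (size 2, max 15) hi=[34] (size 1, min 34) -> median=15
Step 4: insert 35 -> lo=[14, 15] (size 2, max 15) hi=[34, 35] (size 2, min 34) -> median=24.5
Step 5: insert 8 -> lo=[8, 14, 15] (size 3, max 15) hi=[34, 35] (size 2, min 34) -> median=15
Step 6: insert 15 -> lo=[8, 14, 15] (size 3, max 15) hi=[15, 34, 35] (size 3, min 15) -> median=15
Step 7: insert 28 -> lo=[8, 14, 15, 15] (size 4, max 15) hi=[28, 34, 35] (size 3, min 28) -> median=15

Answer: 34 24 15 24.5 15 15 15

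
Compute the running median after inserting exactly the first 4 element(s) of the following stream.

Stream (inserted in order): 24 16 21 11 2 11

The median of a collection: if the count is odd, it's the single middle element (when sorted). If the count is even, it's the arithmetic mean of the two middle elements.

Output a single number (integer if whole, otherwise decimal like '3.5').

Step 1: insert 24 -> lo=[24] (size 1, max 24) hi=[] (size 0) -> median=24
Step 2: insert 16 -> lo=[16] (size 1, max 16) hi=[24] (size 1, min 24) -> median=20
Step 3: insert 21 -> lo=[16, 21] (size 2, max 21) hi=[24] (size 1, min 24) -> median=21
Step 4: insert 11 -> lo=[11, 16] (size 2, max 16) hi=[21, 24] (size 2, min 21) -> median=18.5

Answer: 18.5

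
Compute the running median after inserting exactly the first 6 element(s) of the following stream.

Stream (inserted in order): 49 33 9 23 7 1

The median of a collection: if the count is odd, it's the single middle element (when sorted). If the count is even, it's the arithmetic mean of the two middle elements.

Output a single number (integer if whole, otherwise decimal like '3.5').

Step 1: insert 49 -> lo=[49] (size 1, max 49) hi=[] (size 0) -> median=49
Step 2: insert 33 -> lo=[33] (size 1, max 33) hi=[49] (size 1, min 49) -> median=41
Step 3: insert 9 -> lo=[9, 33] (size 2, max 33) hi=[49] (size 1, min 49) -> median=33
Step 4: insert 23 -> lo=[9, 23] (size 2, max 23) hi=[33, 49] (size 2, min 33) -> median=28
Step 5: insert 7 -> lo=[7, 9, 23] (size 3, max 23) hi=[33, 49] (size 2, min 33) -> median=23
Step 6: insert 1 -> lo=[1, 7, 9] (size 3, max 9) hi=[23, 33, 49] (size 3, min 23) -> median=16

Answer: 16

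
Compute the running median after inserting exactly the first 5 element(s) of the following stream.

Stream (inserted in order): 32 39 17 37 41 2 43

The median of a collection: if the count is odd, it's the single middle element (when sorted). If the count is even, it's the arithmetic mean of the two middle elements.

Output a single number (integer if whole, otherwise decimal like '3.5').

Step 1: insert 32 -> lo=[32] (size 1, max 32) hi=[] (size 0) -> median=32
Step 2: insert 39 -> lo=[32] (size 1, max 32) hi=[39] (size 1, min 39) -> median=35.5
Step 3: insert 17 -> lo=[17, 32] (size 2, max 32) hi=[39] (size 1, min 39) -> median=32
Step 4: insert 37 -> lo=[17, 32] (size 2, max 32) hi=[37, 39] (size 2, min 37) -> median=34.5
Step 5: insert 41 -> lo=[17, 32, 37] (size 3, max 37) hi=[39, 41] (size 2, min 39) -> median=37

Answer: 37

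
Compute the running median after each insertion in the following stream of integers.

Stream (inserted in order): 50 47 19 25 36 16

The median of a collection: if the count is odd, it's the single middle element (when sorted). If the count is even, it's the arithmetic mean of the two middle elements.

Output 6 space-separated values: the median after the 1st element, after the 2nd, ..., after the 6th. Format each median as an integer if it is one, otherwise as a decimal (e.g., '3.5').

Step 1: insert 50 -> lo=[50] (size 1, max 50) hi=[] (size 0) -> median=50
Step 2: insert 47 -> lo=[47] (size 1, max 47) hi=[50] (size 1, min 50) -> median=48.5
Step 3: insert 19 -> lo=[19, 47] (size 2, max 47) hi=[50] (size 1, min 50) -> median=47
Step 4: insert 25 -> lo=[19, 25] (size 2, max 25) hi=[47, 50] (size 2, min 47) -> median=36
Step 5: insert 36 -> lo=[19, 25, 36] (size 3, max 36) hi=[47, 50] (size 2, min 47) -> median=36
Step 6: insert 16 -> lo=[16, 19, 25] (size 3, max 25) hi=[36, 47, 50] (size 3, min 36) -> median=30.5

Answer: 50 48.5 47 36 36 30.5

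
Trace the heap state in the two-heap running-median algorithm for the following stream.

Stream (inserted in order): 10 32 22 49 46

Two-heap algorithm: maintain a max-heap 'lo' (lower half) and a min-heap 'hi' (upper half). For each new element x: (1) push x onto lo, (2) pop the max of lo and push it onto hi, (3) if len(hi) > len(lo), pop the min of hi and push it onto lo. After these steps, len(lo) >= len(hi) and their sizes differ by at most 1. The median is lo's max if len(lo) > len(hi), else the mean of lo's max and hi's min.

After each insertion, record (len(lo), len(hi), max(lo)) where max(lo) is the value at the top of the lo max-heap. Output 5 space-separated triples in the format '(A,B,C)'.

Step 1: insert 10 -> lo=[10] hi=[] -> (len(lo)=1, len(hi)=0, max(lo)=10)
Step 2: insert 32 -> lo=[10] hi=[32] -> (len(lo)=1, len(hi)=1, max(lo)=10)
Step 3: insert 22 -> lo=[10, 22] hi=[32] -> (len(lo)=2, len(hi)=1, max(lo)=22)
Step 4: insert 49 -> lo=[10, 22] hi=[32, 49] -> (len(lo)=2, len(hi)=2, max(lo)=22)
Step 5: insert 46 -> lo=[10, 22, 32] hi=[46, 49] -> (len(lo)=3, len(hi)=2, max(lo)=32)

Answer: (1,0,10) (1,1,10) (2,1,22) (2,2,22) (3,2,32)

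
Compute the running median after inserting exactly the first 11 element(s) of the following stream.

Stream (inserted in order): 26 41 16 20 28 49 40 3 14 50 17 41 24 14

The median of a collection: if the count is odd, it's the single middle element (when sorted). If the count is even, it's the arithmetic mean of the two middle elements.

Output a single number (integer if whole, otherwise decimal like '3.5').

Answer: 26

Derivation:
Step 1: insert 26 -> lo=[26] (size 1, max 26) hi=[] (size 0) -> median=26
Step 2: insert 41 -> lo=[26] (size 1, max 26) hi=[41] (size 1, min 41) -> median=33.5
Step 3: insert 16 -> lo=[16, 26] (size 2, max 26) hi=[41] (size 1, min 41) -> median=26
Step 4: insert 20 -> lo=[16, 20] (size 2, max 20) hi=[26, 41] (size 2, min 26) -> median=23
Step 5: insert 28 -> lo=[16, 20, 26] (size 3, max 26) hi=[28, 41] (size 2, min 28) -> median=26
Step 6: insert 49 -> lo=[16, 20, 26] (size 3, max 26) hi=[28, 41, 49] (size 3, min 28) -> median=27
Step 7: insert 40 -> lo=[16, 20, 26, 28] (size 4, max 28) hi=[40, 41, 49] (size 3, min 40) -> median=28
Step 8: insert 3 -> lo=[3, 16, 20, 26] (size 4, max 26) hi=[28, 40, 41, 49] (size 4, min 28) -> median=27
Step 9: insert 14 -> lo=[3, 14, 16, 20, 26] (size 5, max 26) hi=[28, 40, 41, 49] (size 4, min 28) -> median=26
Step 10: insert 50 -> lo=[3, 14, 16, 20, 26] (size 5, max 26) hi=[28, 40, 41, 49, 50] (size 5, min 28) -> median=27
Step 11: insert 17 -> lo=[3, 14, 16, 17, 20, 26] (size 6, max 26) hi=[28, 40, 41, 49, 50] (size 5, min 28) -> median=26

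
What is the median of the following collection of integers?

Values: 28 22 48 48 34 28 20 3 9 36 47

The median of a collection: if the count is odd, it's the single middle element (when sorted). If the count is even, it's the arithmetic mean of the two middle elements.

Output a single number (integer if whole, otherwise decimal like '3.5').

Answer: 28

Derivation:
Step 1: insert 28 -> lo=[28] (size 1, max 28) hi=[] (size 0) -> median=28
Step 2: insert 22 -> lo=[22] (size 1, max 22) hi=[28] (size 1, min 28) -> median=25
Step 3: insert 48 -> lo=[22, 28] (size 2, max 28) hi=[48] (size 1, min 48) -> median=28
Step 4: insert 48 -> lo=[22, 28] (size 2, max 28) hi=[48, 48] (size 2, min 48) -> median=38
Step 5: insert 34 -> lo=[22, 28, 34] (size 3, max 34) hi=[48, 48] (size 2, min 48) -> median=34
Step 6: insert 28 -> lo=[22, 28, 28] (size 3, max 28) hi=[34, 48, 48] (size 3, min 34) -> median=31
Step 7: insert 20 -> lo=[20, 22, 28, 28] (size 4, max 28) hi=[34, 48, 48] (size 3, min 34) -> median=28
Step 8: insert 3 -> lo=[3, 20, 22, 28] (size 4, max 28) hi=[28, 34, 48, 48] (size 4, min 28) -> median=28
Step 9: insert 9 -> lo=[3, 9, 20, 22, 28] (size 5, max 28) hi=[28, 34, 48, 48] (size 4, min 28) -> median=28
Step 10: insert 36 -> lo=[3, 9, 20, 22, 28] (size 5, max 28) hi=[28, 34, 36, 48, 48] (size 5, min 28) -> median=28
Step 11: insert 47 -> lo=[3, 9, 20, 22, 28, 28] (size 6, max 28) hi=[34, 36, 47, 48, 48] (size 5, min 34) -> median=28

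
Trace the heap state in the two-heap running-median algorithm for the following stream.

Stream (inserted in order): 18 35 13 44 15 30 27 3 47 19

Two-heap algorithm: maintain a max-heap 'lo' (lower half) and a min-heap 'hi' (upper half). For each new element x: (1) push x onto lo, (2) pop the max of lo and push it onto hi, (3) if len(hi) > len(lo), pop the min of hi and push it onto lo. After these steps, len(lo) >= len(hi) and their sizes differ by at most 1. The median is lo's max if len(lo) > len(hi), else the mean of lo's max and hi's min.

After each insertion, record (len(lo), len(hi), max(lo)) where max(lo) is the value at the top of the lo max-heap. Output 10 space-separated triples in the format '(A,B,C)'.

Answer: (1,0,18) (1,1,18) (2,1,18) (2,2,18) (3,2,18) (3,3,18) (4,3,27) (4,4,18) (5,4,27) (5,5,19)

Derivation:
Step 1: insert 18 -> lo=[18] hi=[] -> (len(lo)=1, len(hi)=0, max(lo)=18)
Step 2: insert 35 -> lo=[18] hi=[35] -> (len(lo)=1, len(hi)=1, max(lo)=18)
Step 3: insert 13 -> lo=[13, 18] hi=[35] -> (len(lo)=2, len(hi)=1, max(lo)=18)
Step 4: insert 44 -> lo=[13, 18] hi=[35, 44] -> (len(lo)=2, len(hi)=2, max(lo)=18)
Step 5: insert 15 -> lo=[13, 15, 18] hi=[35, 44] -> (len(lo)=3, len(hi)=2, max(lo)=18)
Step 6: insert 30 -> lo=[13, 15, 18] hi=[30, 35, 44] -> (len(lo)=3, len(hi)=3, max(lo)=18)
Step 7: insert 27 -> lo=[13, 15, 18, 27] hi=[30, 35, 44] -> (len(lo)=4, len(hi)=3, max(lo)=27)
Step 8: insert 3 -> lo=[3, 13, 15, 18] hi=[27, 30, 35, 44] -> (len(lo)=4, len(hi)=4, max(lo)=18)
Step 9: insert 47 -> lo=[3, 13, 15, 18, 27] hi=[30, 35, 44, 47] -> (len(lo)=5, len(hi)=4, max(lo)=27)
Step 10: insert 19 -> lo=[3, 13, 15, 18, 19] hi=[27, 30, 35, 44, 47] -> (len(lo)=5, len(hi)=5, max(lo)=19)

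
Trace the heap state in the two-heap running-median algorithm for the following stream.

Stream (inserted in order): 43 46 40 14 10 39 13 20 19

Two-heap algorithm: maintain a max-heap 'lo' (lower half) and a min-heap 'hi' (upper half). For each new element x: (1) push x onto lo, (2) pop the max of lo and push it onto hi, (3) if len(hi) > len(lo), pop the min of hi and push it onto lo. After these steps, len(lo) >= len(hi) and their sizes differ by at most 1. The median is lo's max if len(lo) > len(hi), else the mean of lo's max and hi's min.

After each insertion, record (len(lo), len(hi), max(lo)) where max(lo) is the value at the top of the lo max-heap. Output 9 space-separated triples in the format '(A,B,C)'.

Answer: (1,0,43) (1,1,43) (2,1,43) (2,2,40) (3,2,40) (3,3,39) (4,3,39) (4,4,20) (5,4,20)

Derivation:
Step 1: insert 43 -> lo=[43] hi=[] -> (len(lo)=1, len(hi)=0, max(lo)=43)
Step 2: insert 46 -> lo=[43] hi=[46] -> (len(lo)=1, len(hi)=1, max(lo)=43)
Step 3: insert 40 -> lo=[40, 43] hi=[46] -> (len(lo)=2, len(hi)=1, max(lo)=43)
Step 4: insert 14 -> lo=[14, 40] hi=[43, 46] -> (len(lo)=2, len(hi)=2, max(lo)=40)
Step 5: insert 10 -> lo=[10, 14, 40] hi=[43, 46] -> (len(lo)=3, len(hi)=2, max(lo)=40)
Step 6: insert 39 -> lo=[10, 14, 39] hi=[40, 43, 46] -> (len(lo)=3, len(hi)=3, max(lo)=39)
Step 7: insert 13 -> lo=[10, 13, 14, 39] hi=[40, 43, 46] -> (len(lo)=4, len(hi)=3, max(lo)=39)
Step 8: insert 20 -> lo=[10, 13, 14, 20] hi=[39, 40, 43, 46] -> (len(lo)=4, len(hi)=4, max(lo)=20)
Step 9: insert 19 -> lo=[10, 13, 14, 19, 20] hi=[39, 40, 43, 46] -> (len(lo)=5, len(hi)=4, max(lo)=20)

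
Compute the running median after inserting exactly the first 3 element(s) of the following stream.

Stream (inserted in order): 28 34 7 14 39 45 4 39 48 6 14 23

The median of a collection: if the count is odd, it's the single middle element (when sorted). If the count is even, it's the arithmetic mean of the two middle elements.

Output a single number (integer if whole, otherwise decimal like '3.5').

Answer: 28

Derivation:
Step 1: insert 28 -> lo=[28] (size 1, max 28) hi=[] (size 0) -> median=28
Step 2: insert 34 -> lo=[28] (size 1, max 28) hi=[34] (size 1, min 34) -> median=31
Step 3: insert 7 -> lo=[7, 28] (size 2, max 28) hi=[34] (size 1, min 34) -> median=28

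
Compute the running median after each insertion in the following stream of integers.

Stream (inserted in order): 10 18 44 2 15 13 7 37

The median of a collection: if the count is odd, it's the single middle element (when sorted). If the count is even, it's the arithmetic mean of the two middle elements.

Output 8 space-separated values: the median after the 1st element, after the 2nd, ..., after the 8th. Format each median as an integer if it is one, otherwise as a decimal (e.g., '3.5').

Step 1: insert 10 -> lo=[10] (size 1, max 10) hi=[] (size 0) -> median=10
Step 2: insert 18 -> lo=[10] (size 1, max 10) hi=[18] (size 1, min 18) -> median=14
Step 3: insert 44 -> lo=[10, 18] (size 2, max 18) hi=[44] (size 1, min 44) -> median=18
Step 4: insert 2 -> lo=[2, 10] (size 2, max 10) hi=[18, 44] (size 2, min 18) -> median=14
Step 5: insert 15 -> lo=[2, 10, 15] (size 3, max 15) hi=[18, 44] (size 2, min 18) -> median=15
Step 6: insert 13 -> lo=[2, 10, 13] (size 3, max 13) hi=[15, 18, 44] (size 3, min 15) -> median=14
Step 7: insert 7 -> lo=[2, 7, 10, 13] (size 4, max 13) hi=[15, 18, 44] (size 3, min 15) -> median=13
Step 8: insert 37 -> lo=[2, 7, 10, 13] (size 4, max 13) hi=[15, 18, 37, 44] (size 4, min 15) -> median=14

Answer: 10 14 18 14 15 14 13 14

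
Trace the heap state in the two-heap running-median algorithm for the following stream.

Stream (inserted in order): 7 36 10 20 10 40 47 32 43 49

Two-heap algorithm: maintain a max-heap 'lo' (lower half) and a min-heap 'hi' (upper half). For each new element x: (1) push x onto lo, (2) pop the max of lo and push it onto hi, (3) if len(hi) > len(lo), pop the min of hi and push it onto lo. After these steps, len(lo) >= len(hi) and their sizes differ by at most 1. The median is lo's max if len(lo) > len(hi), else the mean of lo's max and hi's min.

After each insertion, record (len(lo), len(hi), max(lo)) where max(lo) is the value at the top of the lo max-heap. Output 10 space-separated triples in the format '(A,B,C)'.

Answer: (1,0,7) (1,1,7) (2,1,10) (2,2,10) (3,2,10) (3,3,10) (4,3,20) (4,4,20) (5,4,32) (5,5,32)

Derivation:
Step 1: insert 7 -> lo=[7] hi=[] -> (len(lo)=1, len(hi)=0, max(lo)=7)
Step 2: insert 36 -> lo=[7] hi=[36] -> (len(lo)=1, len(hi)=1, max(lo)=7)
Step 3: insert 10 -> lo=[7, 10] hi=[36] -> (len(lo)=2, len(hi)=1, max(lo)=10)
Step 4: insert 20 -> lo=[7, 10] hi=[20, 36] -> (len(lo)=2, len(hi)=2, max(lo)=10)
Step 5: insert 10 -> lo=[7, 10, 10] hi=[20, 36] -> (len(lo)=3, len(hi)=2, max(lo)=10)
Step 6: insert 40 -> lo=[7, 10, 10] hi=[20, 36, 40] -> (len(lo)=3, len(hi)=3, max(lo)=10)
Step 7: insert 47 -> lo=[7, 10, 10, 20] hi=[36, 40, 47] -> (len(lo)=4, len(hi)=3, max(lo)=20)
Step 8: insert 32 -> lo=[7, 10, 10, 20] hi=[32, 36, 40, 47] -> (len(lo)=4, len(hi)=4, max(lo)=20)
Step 9: insert 43 -> lo=[7, 10, 10, 20, 32] hi=[36, 40, 43, 47] -> (len(lo)=5, len(hi)=4, max(lo)=32)
Step 10: insert 49 -> lo=[7, 10, 10, 20, 32] hi=[36, 40, 43, 47, 49] -> (len(lo)=5, len(hi)=5, max(lo)=32)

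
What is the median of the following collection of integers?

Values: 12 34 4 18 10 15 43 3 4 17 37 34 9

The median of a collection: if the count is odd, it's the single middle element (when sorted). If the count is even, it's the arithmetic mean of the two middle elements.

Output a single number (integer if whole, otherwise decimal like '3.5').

Answer: 15

Derivation:
Step 1: insert 12 -> lo=[12] (size 1, max 12) hi=[] (size 0) -> median=12
Step 2: insert 34 -> lo=[12] (size 1, max 12) hi=[34] (size 1, min 34) -> median=23
Step 3: insert 4 -> lo=[4, 12] (size 2, max 12) hi=[34] (size 1, min 34) -> median=12
Step 4: insert 18 -> lo=[4, 12] (size 2, max 12) hi=[18, 34] (size 2, min 18) -> median=15
Step 5: insert 10 -> lo=[4, 10, 12] (size 3, max 12) hi=[18, 34] (size 2, min 18) -> median=12
Step 6: insert 15 -> lo=[4, 10, 12] (size 3, max 12) hi=[15, 18, 34] (size 3, min 15) -> median=13.5
Step 7: insert 43 -> lo=[4, 10, 12, 15] (size 4, max 15) hi=[18, 34, 43] (size 3, min 18) -> median=15
Step 8: insert 3 -> lo=[3, 4, 10, 12] (size 4, max 12) hi=[15, 18, 34, 43] (size 4, min 15) -> median=13.5
Step 9: insert 4 -> lo=[3, 4, 4, 10, 12] (size 5, max 12) hi=[15, 18, 34, 43] (size 4, min 15) -> median=12
Step 10: insert 17 -> lo=[3, 4, 4, 10, 12] (size 5, max 12) hi=[15, 17, 18, 34, 43] (size 5, min 15) -> median=13.5
Step 11: insert 37 -> lo=[3, 4, 4, 10, 12, 15] (size 6, max 15) hi=[17, 18, 34, 37, 43] (size 5, min 17) -> median=15
Step 12: insert 34 -> lo=[3, 4, 4, 10, 12, 15] (size 6, max 15) hi=[17, 18, 34, 34, 37, 43] (size 6, min 17) -> median=16
Step 13: insert 9 -> lo=[3, 4, 4, 9, 10, 12, 15] (size 7, max 15) hi=[17, 18, 34, 34, 37, 43] (size 6, min 17) -> median=15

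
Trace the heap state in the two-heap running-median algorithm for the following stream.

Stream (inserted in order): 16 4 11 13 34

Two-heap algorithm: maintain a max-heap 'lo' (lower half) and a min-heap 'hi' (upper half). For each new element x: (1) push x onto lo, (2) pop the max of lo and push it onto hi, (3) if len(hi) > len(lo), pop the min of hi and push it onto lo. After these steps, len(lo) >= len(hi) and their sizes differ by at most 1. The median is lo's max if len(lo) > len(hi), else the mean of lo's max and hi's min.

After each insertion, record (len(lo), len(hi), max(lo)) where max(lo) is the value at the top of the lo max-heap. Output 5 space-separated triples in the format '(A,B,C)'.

Step 1: insert 16 -> lo=[16] hi=[] -> (len(lo)=1, len(hi)=0, max(lo)=16)
Step 2: insert 4 -> lo=[4] hi=[16] -> (len(lo)=1, len(hi)=1, max(lo)=4)
Step 3: insert 11 -> lo=[4, 11] hi=[16] -> (len(lo)=2, len(hi)=1, max(lo)=11)
Step 4: insert 13 -> lo=[4, 11] hi=[13, 16] -> (len(lo)=2, len(hi)=2, max(lo)=11)
Step 5: insert 34 -> lo=[4, 11, 13] hi=[16, 34] -> (len(lo)=3, len(hi)=2, max(lo)=13)

Answer: (1,0,16) (1,1,4) (2,1,11) (2,2,11) (3,2,13)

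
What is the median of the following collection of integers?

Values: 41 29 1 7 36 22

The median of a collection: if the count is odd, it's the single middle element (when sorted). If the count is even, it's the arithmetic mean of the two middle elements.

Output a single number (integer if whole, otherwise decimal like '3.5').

Answer: 25.5

Derivation:
Step 1: insert 41 -> lo=[41] (size 1, max 41) hi=[] (size 0) -> median=41
Step 2: insert 29 -> lo=[29] (size 1, max 29) hi=[41] (size 1, min 41) -> median=35
Step 3: insert 1 -> lo=[1, 29] (size 2, max 29) hi=[41] (size 1, min 41) -> median=29
Step 4: insert 7 -> lo=[1, 7] (size 2, max 7) hi=[29, 41] (size 2, min 29) -> median=18
Step 5: insert 36 -> lo=[1, 7, 29] (size 3, max 29) hi=[36, 41] (size 2, min 36) -> median=29
Step 6: insert 22 -> lo=[1, 7, 22] (size 3, max 22) hi=[29, 36, 41] (size 3, min 29) -> median=25.5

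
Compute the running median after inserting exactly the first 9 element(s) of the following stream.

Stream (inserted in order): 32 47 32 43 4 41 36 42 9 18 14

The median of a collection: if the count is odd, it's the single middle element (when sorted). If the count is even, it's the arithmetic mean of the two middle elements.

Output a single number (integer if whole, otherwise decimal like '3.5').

Answer: 36

Derivation:
Step 1: insert 32 -> lo=[32] (size 1, max 32) hi=[] (size 0) -> median=32
Step 2: insert 47 -> lo=[32] (size 1, max 32) hi=[47] (size 1, min 47) -> median=39.5
Step 3: insert 32 -> lo=[32, 32] (size 2, max 32) hi=[47] (size 1, min 47) -> median=32
Step 4: insert 43 -> lo=[32, 32] (size 2, max 32) hi=[43, 47] (size 2, min 43) -> median=37.5
Step 5: insert 4 -> lo=[4, 32, 32] (size 3, max 32) hi=[43, 47] (size 2, min 43) -> median=32
Step 6: insert 41 -> lo=[4, 32, 32] (size 3, max 32) hi=[41, 43, 47] (size 3, min 41) -> median=36.5
Step 7: insert 36 -> lo=[4, 32, 32, 36] (size 4, max 36) hi=[41, 43, 47] (size 3, min 41) -> median=36
Step 8: insert 42 -> lo=[4, 32, 32, 36] (size 4, max 36) hi=[41, 42, 43, 47] (size 4, min 41) -> median=38.5
Step 9: insert 9 -> lo=[4, 9, 32, 32, 36] (size 5, max 36) hi=[41, 42, 43, 47] (size 4, min 41) -> median=36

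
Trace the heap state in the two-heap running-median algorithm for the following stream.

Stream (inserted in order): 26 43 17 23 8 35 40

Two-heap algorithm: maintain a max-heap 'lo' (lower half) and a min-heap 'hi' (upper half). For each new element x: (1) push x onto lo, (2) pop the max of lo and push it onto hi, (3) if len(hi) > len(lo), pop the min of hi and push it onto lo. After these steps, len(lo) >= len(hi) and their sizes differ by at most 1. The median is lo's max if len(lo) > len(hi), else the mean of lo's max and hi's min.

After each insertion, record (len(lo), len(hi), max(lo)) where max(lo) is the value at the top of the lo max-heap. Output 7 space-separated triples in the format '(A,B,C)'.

Step 1: insert 26 -> lo=[26] hi=[] -> (len(lo)=1, len(hi)=0, max(lo)=26)
Step 2: insert 43 -> lo=[26] hi=[43] -> (len(lo)=1, len(hi)=1, max(lo)=26)
Step 3: insert 17 -> lo=[17, 26] hi=[43] -> (len(lo)=2, len(hi)=1, max(lo)=26)
Step 4: insert 23 -> lo=[17, 23] hi=[26, 43] -> (len(lo)=2, len(hi)=2, max(lo)=23)
Step 5: insert 8 -> lo=[8, 17, 23] hi=[26, 43] -> (len(lo)=3, len(hi)=2, max(lo)=23)
Step 6: insert 35 -> lo=[8, 17, 23] hi=[26, 35, 43] -> (len(lo)=3, len(hi)=3, max(lo)=23)
Step 7: insert 40 -> lo=[8, 17, 23, 26] hi=[35, 40, 43] -> (len(lo)=4, len(hi)=3, max(lo)=26)

Answer: (1,0,26) (1,1,26) (2,1,26) (2,2,23) (3,2,23) (3,3,23) (4,3,26)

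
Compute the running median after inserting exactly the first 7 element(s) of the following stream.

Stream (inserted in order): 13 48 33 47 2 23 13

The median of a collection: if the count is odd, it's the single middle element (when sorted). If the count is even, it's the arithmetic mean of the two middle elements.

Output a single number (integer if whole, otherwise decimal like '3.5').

Answer: 23

Derivation:
Step 1: insert 13 -> lo=[13] (size 1, max 13) hi=[] (size 0) -> median=13
Step 2: insert 48 -> lo=[13] (size 1, max 13) hi=[48] (size 1, min 48) -> median=30.5
Step 3: insert 33 -> lo=[13, 33] (size 2, max 33) hi=[48] (size 1, min 48) -> median=33
Step 4: insert 47 -> lo=[13, 33] (size 2, max 33) hi=[47, 48] (size 2, min 47) -> median=40
Step 5: insert 2 -> lo=[2, 13, 33] (size 3, max 33) hi=[47, 48] (size 2, min 47) -> median=33
Step 6: insert 23 -> lo=[2, 13, 23] (size 3, max 23) hi=[33, 47, 48] (size 3, min 33) -> median=28
Step 7: insert 13 -> lo=[2, 13, 13, 23] (size 4, max 23) hi=[33, 47, 48] (size 3, min 33) -> median=23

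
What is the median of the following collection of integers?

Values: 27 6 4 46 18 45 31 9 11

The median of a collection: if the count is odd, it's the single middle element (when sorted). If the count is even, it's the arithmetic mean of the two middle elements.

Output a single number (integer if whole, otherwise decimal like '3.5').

Answer: 18

Derivation:
Step 1: insert 27 -> lo=[27] (size 1, max 27) hi=[] (size 0) -> median=27
Step 2: insert 6 -> lo=[6] (size 1, max 6) hi=[27] (size 1, min 27) -> median=16.5
Step 3: insert 4 -> lo=[4, 6] (size 2, max 6) hi=[27] (size 1, min 27) -> median=6
Step 4: insert 46 -> lo=[4, 6] (size 2, max 6) hi=[27, 46] (size 2, min 27) -> median=16.5
Step 5: insert 18 -> lo=[4, 6, 18] (size 3, max 18) hi=[27, 46] (size 2, min 27) -> median=18
Step 6: insert 45 -> lo=[4, 6, 18] (size 3, max 18) hi=[27, 45, 46] (size 3, min 27) -> median=22.5
Step 7: insert 31 -> lo=[4, 6, 18, 27] (size 4, max 27) hi=[31, 45, 46] (size 3, min 31) -> median=27
Step 8: insert 9 -> lo=[4, 6, 9, 18] (size 4, max 18) hi=[27, 31, 45, 46] (size 4, min 27) -> median=22.5
Step 9: insert 11 -> lo=[4, 6, 9, 11, 18] (size 5, max 18) hi=[27, 31, 45, 46] (size 4, min 27) -> median=18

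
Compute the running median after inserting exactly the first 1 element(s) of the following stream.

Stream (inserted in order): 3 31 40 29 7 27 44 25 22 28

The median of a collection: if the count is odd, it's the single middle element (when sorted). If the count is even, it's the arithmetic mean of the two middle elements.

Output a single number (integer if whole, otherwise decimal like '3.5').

Step 1: insert 3 -> lo=[3] (size 1, max 3) hi=[] (size 0) -> median=3

Answer: 3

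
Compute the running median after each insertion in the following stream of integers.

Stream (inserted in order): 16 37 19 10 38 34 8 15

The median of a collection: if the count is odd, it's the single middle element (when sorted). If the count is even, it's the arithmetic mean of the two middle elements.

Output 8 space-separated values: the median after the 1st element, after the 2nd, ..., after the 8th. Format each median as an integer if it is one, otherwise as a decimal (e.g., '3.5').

Step 1: insert 16 -> lo=[16] (size 1, max 16) hi=[] (size 0) -> median=16
Step 2: insert 37 -> lo=[16] (size 1, max 16) hi=[37] (size 1, min 37) -> median=26.5
Step 3: insert 19 -> lo=[16, 19] (size 2, max 19) hi=[37] (size 1, min 37) -> median=19
Step 4: insert 10 -> lo=[10, 16] (size 2, max 16) hi=[19, 37] (size 2, min 19) -> median=17.5
Step 5: insert 38 -> lo=[10, 16, 19] (size 3, max 19) hi=[37, 38] (size 2, min 37) -> median=19
Step 6: insert 34 -> lo=[10, 16, 19] (size 3, max 19) hi=[34, 37, 38] (size 3, min 34) -> median=26.5
Step 7: insert 8 -> lo=[8, 10, 16, 19] (size 4, max 19) hi=[34, 37, 38] (size 3, min 34) -> median=19
Step 8: insert 15 -> lo=[8, 10, 15, 16] (size 4, max 16) hi=[19, 34, 37, 38] (size 4, min 19) -> median=17.5

Answer: 16 26.5 19 17.5 19 26.5 19 17.5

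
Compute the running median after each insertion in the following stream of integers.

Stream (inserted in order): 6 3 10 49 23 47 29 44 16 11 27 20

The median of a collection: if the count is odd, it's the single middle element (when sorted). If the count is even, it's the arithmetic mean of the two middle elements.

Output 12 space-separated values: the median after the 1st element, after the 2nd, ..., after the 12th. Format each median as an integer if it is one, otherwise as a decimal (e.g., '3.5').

Step 1: insert 6 -> lo=[6] (size 1, max 6) hi=[] (size 0) -> median=6
Step 2: insert 3 -> lo=[3] (size 1, max 3) hi=[6] (size 1, min 6) -> median=4.5
Step 3: insert 10 -> lo=[3, 6] (size 2, max 6) hi=[10] (size 1, min 10) -> median=6
Step 4: insert 49 -> lo=[3, 6] (size 2, max 6) hi=[10, 49] (size 2, min 10) -> median=8
Step 5: insert 23 -> lo=[3, 6, 10] (size 3, max 10) hi=[23, 49] (size 2, min 23) -> median=10
Step 6: insert 47 -> lo=[3, 6, 10] (size 3, max 10) hi=[23, 47, 49] (size 3, min 23) -> median=16.5
Step 7: insert 29 -> lo=[3, 6, 10, 23] (size 4, max 23) hi=[29, 47, 49] (size 3, min 29) -> median=23
Step 8: insert 44 -> lo=[3, 6, 10, 23] (size 4, max 23) hi=[29, 44, 47, 49] (size 4, min 29) -> median=26
Step 9: insert 16 -> lo=[3, 6, 10, 16, 23] (size 5, max 23) hi=[29, 44, 47, 49] (size 4, min 29) -> median=23
Step 10: insert 11 -> lo=[3, 6, 10, 11, 16] (size 5, max 16) hi=[23, 29, 44, 47, 49] (size 5, min 23) -> median=19.5
Step 11: insert 27 -> lo=[3, 6, 10, 11, 16, 23] (size 6, max 23) hi=[27, 29, 44, 47, 49] (size 5, min 27) -> median=23
Step 12: insert 20 -> lo=[3, 6, 10, 11, 16, 20] (size 6, max 20) hi=[23, 27, 29, 44, 47, 49] (size 6, min 23) -> median=21.5

Answer: 6 4.5 6 8 10 16.5 23 26 23 19.5 23 21.5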